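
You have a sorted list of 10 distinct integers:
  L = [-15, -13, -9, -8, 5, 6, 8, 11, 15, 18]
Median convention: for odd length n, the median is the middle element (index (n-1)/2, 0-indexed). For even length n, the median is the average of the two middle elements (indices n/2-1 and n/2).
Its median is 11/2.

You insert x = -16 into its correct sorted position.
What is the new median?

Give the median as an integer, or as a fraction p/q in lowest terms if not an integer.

Old list (sorted, length 10): [-15, -13, -9, -8, 5, 6, 8, 11, 15, 18]
Old median = 11/2
Insert x = -16
Old length even (10). Middle pair: indices 4,5 = 5,6.
New length odd (11). New median = single middle element.
x = -16: 0 elements are < x, 10 elements are > x.
New sorted list: [-16, -15, -13, -9, -8, 5, 6, 8, 11, 15, 18]
New median = 5

Answer: 5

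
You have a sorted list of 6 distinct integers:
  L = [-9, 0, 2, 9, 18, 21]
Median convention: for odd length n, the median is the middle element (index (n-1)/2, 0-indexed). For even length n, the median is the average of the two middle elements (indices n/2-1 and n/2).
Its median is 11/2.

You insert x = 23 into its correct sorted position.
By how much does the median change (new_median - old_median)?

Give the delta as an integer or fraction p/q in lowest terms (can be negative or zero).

Answer: 7/2

Derivation:
Old median = 11/2
After inserting x = 23: new sorted = [-9, 0, 2, 9, 18, 21, 23]
New median = 9
Delta = 9 - 11/2 = 7/2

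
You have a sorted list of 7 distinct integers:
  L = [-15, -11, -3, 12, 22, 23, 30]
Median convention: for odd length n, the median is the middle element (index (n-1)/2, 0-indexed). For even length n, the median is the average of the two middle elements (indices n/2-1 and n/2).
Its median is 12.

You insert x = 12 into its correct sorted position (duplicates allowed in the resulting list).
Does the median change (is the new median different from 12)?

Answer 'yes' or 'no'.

Answer: no

Derivation:
Old median = 12
Insert x = 12
New median = 12
Changed? no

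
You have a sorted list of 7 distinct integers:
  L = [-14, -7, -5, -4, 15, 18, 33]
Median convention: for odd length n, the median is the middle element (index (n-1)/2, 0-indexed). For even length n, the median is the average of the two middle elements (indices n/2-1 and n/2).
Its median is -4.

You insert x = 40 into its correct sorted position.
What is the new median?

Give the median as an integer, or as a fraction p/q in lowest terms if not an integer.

Old list (sorted, length 7): [-14, -7, -5, -4, 15, 18, 33]
Old median = -4
Insert x = 40
Old length odd (7). Middle was index 3 = -4.
New length even (8). New median = avg of two middle elements.
x = 40: 7 elements are < x, 0 elements are > x.
New sorted list: [-14, -7, -5, -4, 15, 18, 33, 40]
New median = 11/2

Answer: 11/2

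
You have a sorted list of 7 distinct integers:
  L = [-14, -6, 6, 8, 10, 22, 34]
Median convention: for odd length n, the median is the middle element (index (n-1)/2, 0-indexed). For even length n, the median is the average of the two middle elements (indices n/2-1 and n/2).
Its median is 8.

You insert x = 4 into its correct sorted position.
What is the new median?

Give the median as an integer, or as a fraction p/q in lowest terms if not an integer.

Answer: 7

Derivation:
Old list (sorted, length 7): [-14, -6, 6, 8, 10, 22, 34]
Old median = 8
Insert x = 4
Old length odd (7). Middle was index 3 = 8.
New length even (8). New median = avg of two middle elements.
x = 4: 2 elements are < x, 5 elements are > x.
New sorted list: [-14, -6, 4, 6, 8, 10, 22, 34]
New median = 7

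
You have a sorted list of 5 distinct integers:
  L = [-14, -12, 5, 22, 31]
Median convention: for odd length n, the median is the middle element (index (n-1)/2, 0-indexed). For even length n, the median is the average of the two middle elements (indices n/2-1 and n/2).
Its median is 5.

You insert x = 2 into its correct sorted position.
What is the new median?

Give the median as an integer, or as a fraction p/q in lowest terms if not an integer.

Answer: 7/2

Derivation:
Old list (sorted, length 5): [-14, -12, 5, 22, 31]
Old median = 5
Insert x = 2
Old length odd (5). Middle was index 2 = 5.
New length even (6). New median = avg of two middle elements.
x = 2: 2 elements are < x, 3 elements are > x.
New sorted list: [-14, -12, 2, 5, 22, 31]
New median = 7/2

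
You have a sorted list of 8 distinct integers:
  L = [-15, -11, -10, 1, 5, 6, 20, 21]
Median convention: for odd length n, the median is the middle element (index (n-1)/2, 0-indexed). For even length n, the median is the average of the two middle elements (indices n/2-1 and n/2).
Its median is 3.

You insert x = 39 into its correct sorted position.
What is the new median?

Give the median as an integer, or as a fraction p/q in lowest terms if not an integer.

Answer: 5

Derivation:
Old list (sorted, length 8): [-15, -11, -10, 1, 5, 6, 20, 21]
Old median = 3
Insert x = 39
Old length even (8). Middle pair: indices 3,4 = 1,5.
New length odd (9). New median = single middle element.
x = 39: 8 elements are < x, 0 elements are > x.
New sorted list: [-15, -11, -10, 1, 5, 6, 20, 21, 39]
New median = 5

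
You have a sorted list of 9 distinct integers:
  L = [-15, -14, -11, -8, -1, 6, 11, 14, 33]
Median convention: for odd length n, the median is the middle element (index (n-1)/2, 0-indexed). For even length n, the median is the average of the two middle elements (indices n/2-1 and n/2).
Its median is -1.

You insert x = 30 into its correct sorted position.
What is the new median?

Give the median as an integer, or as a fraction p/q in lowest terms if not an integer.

Old list (sorted, length 9): [-15, -14, -11, -8, -1, 6, 11, 14, 33]
Old median = -1
Insert x = 30
Old length odd (9). Middle was index 4 = -1.
New length even (10). New median = avg of two middle elements.
x = 30: 8 elements are < x, 1 elements are > x.
New sorted list: [-15, -14, -11, -8, -1, 6, 11, 14, 30, 33]
New median = 5/2

Answer: 5/2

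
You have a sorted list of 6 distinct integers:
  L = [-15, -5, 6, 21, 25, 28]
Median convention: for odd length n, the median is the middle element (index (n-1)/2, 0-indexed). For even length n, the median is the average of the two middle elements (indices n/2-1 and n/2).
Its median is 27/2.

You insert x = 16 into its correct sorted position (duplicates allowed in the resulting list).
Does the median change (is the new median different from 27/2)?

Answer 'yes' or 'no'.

Old median = 27/2
Insert x = 16
New median = 16
Changed? yes

Answer: yes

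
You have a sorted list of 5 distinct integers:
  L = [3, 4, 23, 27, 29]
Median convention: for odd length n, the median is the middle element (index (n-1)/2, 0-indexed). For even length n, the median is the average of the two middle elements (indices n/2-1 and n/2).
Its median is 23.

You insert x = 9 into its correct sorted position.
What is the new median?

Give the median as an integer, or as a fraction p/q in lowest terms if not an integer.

Answer: 16

Derivation:
Old list (sorted, length 5): [3, 4, 23, 27, 29]
Old median = 23
Insert x = 9
Old length odd (5). Middle was index 2 = 23.
New length even (6). New median = avg of two middle elements.
x = 9: 2 elements are < x, 3 elements are > x.
New sorted list: [3, 4, 9, 23, 27, 29]
New median = 16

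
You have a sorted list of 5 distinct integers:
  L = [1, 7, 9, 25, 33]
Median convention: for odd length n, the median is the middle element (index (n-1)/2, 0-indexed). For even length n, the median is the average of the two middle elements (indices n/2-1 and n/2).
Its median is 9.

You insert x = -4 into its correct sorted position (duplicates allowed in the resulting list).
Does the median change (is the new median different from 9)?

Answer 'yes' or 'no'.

Old median = 9
Insert x = -4
New median = 8
Changed? yes

Answer: yes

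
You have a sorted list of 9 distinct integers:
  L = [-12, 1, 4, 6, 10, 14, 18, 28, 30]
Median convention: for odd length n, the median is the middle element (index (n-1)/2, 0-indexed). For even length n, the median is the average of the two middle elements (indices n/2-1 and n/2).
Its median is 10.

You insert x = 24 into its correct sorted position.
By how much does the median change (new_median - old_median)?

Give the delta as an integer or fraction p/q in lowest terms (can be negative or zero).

Old median = 10
After inserting x = 24: new sorted = [-12, 1, 4, 6, 10, 14, 18, 24, 28, 30]
New median = 12
Delta = 12 - 10 = 2

Answer: 2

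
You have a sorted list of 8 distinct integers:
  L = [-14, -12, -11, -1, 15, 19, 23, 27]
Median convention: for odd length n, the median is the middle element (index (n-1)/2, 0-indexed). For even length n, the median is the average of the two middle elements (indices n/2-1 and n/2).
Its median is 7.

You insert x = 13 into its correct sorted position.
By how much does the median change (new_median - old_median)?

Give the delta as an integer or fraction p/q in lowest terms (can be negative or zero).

Answer: 6

Derivation:
Old median = 7
After inserting x = 13: new sorted = [-14, -12, -11, -1, 13, 15, 19, 23, 27]
New median = 13
Delta = 13 - 7 = 6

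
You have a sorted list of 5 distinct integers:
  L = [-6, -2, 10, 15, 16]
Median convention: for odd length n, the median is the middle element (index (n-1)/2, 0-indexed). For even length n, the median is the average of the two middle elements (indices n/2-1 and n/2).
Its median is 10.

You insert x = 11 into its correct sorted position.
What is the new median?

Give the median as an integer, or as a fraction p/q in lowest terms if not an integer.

Old list (sorted, length 5): [-6, -2, 10, 15, 16]
Old median = 10
Insert x = 11
Old length odd (5). Middle was index 2 = 10.
New length even (6). New median = avg of two middle elements.
x = 11: 3 elements are < x, 2 elements are > x.
New sorted list: [-6, -2, 10, 11, 15, 16]
New median = 21/2

Answer: 21/2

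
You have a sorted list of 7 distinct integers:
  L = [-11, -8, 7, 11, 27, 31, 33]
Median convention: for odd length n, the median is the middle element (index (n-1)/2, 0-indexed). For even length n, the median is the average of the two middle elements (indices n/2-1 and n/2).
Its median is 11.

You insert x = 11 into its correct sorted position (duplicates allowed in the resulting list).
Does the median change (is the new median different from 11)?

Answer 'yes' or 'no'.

Old median = 11
Insert x = 11
New median = 11
Changed? no

Answer: no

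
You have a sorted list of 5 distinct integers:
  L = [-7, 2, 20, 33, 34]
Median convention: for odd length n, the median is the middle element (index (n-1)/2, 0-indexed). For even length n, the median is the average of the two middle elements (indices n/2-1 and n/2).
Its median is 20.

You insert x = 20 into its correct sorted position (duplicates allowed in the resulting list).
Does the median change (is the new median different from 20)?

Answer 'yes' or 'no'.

Answer: no

Derivation:
Old median = 20
Insert x = 20
New median = 20
Changed? no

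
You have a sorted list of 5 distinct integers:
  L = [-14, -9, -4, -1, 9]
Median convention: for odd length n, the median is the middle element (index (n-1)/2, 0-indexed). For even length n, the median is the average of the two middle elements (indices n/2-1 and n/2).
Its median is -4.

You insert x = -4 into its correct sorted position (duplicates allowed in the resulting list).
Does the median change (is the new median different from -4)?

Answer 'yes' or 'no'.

Old median = -4
Insert x = -4
New median = -4
Changed? no

Answer: no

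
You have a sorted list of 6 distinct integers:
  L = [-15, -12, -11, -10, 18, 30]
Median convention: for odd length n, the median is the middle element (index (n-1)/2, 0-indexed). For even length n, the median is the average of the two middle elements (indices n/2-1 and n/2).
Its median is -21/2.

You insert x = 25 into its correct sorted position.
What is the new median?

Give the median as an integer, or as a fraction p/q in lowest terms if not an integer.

Answer: -10

Derivation:
Old list (sorted, length 6): [-15, -12, -11, -10, 18, 30]
Old median = -21/2
Insert x = 25
Old length even (6). Middle pair: indices 2,3 = -11,-10.
New length odd (7). New median = single middle element.
x = 25: 5 elements are < x, 1 elements are > x.
New sorted list: [-15, -12, -11, -10, 18, 25, 30]
New median = -10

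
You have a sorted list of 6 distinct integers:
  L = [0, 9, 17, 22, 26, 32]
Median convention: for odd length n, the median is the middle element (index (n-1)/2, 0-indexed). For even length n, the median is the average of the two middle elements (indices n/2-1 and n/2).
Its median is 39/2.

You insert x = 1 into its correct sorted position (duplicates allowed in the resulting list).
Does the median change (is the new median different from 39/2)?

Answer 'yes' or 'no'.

Old median = 39/2
Insert x = 1
New median = 17
Changed? yes

Answer: yes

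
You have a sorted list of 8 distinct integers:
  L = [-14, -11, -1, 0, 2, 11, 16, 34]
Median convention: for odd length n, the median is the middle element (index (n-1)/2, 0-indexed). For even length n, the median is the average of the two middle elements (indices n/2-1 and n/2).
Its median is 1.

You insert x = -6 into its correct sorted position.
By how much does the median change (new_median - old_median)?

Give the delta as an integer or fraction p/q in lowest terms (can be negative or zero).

Old median = 1
After inserting x = -6: new sorted = [-14, -11, -6, -1, 0, 2, 11, 16, 34]
New median = 0
Delta = 0 - 1 = -1

Answer: -1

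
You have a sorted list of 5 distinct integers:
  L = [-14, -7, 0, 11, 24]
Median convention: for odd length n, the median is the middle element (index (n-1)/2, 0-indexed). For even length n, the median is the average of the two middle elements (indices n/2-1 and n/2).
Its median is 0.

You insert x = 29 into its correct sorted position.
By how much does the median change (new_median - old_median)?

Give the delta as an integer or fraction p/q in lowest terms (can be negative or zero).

Old median = 0
After inserting x = 29: new sorted = [-14, -7, 0, 11, 24, 29]
New median = 11/2
Delta = 11/2 - 0 = 11/2

Answer: 11/2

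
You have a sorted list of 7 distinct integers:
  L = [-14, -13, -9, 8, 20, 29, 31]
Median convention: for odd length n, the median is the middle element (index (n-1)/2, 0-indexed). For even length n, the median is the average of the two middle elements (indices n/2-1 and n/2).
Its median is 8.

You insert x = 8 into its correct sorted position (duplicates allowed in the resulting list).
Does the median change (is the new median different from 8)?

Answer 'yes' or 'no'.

Answer: no

Derivation:
Old median = 8
Insert x = 8
New median = 8
Changed? no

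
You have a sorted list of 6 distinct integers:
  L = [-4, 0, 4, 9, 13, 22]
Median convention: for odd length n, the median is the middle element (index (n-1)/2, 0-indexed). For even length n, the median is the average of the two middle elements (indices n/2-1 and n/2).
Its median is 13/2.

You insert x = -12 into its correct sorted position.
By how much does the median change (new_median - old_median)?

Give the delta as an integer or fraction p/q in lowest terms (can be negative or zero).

Old median = 13/2
After inserting x = -12: new sorted = [-12, -4, 0, 4, 9, 13, 22]
New median = 4
Delta = 4 - 13/2 = -5/2

Answer: -5/2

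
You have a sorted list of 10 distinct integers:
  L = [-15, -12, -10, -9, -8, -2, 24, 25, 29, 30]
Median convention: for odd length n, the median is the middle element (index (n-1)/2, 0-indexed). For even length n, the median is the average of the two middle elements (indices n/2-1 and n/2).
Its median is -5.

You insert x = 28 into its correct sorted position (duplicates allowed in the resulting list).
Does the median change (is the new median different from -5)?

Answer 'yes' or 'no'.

Answer: yes

Derivation:
Old median = -5
Insert x = 28
New median = -2
Changed? yes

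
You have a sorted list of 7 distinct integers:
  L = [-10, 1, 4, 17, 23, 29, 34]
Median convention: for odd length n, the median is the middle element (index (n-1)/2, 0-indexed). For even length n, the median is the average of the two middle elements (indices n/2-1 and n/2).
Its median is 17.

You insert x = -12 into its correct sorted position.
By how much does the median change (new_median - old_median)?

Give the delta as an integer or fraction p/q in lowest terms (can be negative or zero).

Old median = 17
After inserting x = -12: new sorted = [-12, -10, 1, 4, 17, 23, 29, 34]
New median = 21/2
Delta = 21/2 - 17 = -13/2

Answer: -13/2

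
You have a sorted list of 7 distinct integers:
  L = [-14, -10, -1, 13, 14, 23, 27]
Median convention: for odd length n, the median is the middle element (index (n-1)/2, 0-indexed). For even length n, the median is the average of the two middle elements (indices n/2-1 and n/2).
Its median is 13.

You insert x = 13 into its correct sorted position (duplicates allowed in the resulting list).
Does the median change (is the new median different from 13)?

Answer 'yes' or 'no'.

Answer: no

Derivation:
Old median = 13
Insert x = 13
New median = 13
Changed? no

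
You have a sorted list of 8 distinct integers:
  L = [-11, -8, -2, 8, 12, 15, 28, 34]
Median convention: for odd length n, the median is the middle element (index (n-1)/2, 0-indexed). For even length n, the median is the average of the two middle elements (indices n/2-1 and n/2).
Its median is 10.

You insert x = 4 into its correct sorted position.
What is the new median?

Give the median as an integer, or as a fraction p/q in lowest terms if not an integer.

Answer: 8

Derivation:
Old list (sorted, length 8): [-11, -8, -2, 8, 12, 15, 28, 34]
Old median = 10
Insert x = 4
Old length even (8). Middle pair: indices 3,4 = 8,12.
New length odd (9). New median = single middle element.
x = 4: 3 elements are < x, 5 elements are > x.
New sorted list: [-11, -8, -2, 4, 8, 12, 15, 28, 34]
New median = 8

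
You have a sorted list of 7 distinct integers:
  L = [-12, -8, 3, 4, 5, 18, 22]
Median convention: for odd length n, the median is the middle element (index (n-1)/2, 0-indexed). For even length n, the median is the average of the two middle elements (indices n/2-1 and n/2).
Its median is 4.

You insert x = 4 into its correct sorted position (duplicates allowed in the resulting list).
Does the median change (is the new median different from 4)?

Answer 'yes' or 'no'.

Answer: no

Derivation:
Old median = 4
Insert x = 4
New median = 4
Changed? no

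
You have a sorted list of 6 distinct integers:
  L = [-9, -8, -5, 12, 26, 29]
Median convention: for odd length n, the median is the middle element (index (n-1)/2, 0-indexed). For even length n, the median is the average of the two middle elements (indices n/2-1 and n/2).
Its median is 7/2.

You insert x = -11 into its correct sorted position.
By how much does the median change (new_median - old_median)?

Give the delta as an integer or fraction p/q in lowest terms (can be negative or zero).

Answer: -17/2

Derivation:
Old median = 7/2
After inserting x = -11: new sorted = [-11, -9, -8, -5, 12, 26, 29]
New median = -5
Delta = -5 - 7/2 = -17/2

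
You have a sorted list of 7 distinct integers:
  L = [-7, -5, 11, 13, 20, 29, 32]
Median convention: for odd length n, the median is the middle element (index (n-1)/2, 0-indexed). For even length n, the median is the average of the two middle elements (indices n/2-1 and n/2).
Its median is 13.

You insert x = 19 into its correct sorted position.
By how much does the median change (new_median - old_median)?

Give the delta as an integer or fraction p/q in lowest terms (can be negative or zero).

Answer: 3

Derivation:
Old median = 13
After inserting x = 19: new sorted = [-7, -5, 11, 13, 19, 20, 29, 32]
New median = 16
Delta = 16 - 13 = 3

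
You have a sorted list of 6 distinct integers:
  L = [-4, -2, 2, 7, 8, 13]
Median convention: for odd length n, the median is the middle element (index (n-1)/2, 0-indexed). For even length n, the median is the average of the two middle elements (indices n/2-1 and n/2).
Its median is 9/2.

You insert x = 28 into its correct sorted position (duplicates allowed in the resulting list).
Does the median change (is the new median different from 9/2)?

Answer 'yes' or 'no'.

Answer: yes

Derivation:
Old median = 9/2
Insert x = 28
New median = 7
Changed? yes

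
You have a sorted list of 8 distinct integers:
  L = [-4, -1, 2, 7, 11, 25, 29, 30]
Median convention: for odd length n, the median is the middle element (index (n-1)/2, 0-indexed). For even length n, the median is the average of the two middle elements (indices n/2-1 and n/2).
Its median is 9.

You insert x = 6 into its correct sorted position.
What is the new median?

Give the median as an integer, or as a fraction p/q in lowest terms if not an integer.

Answer: 7

Derivation:
Old list (sorted, length 8): [-4, -1, 2, 7, 11, 25, 29, 30]
Old median = 9
Insert x = 6
Old length even (8). Middle pair: indices 3,4 = 7,11.
New length odd (9). New median = single middle element.
x = 6: 3 elements are < x, 5 elements are > x.
New sorted list: [-4, -1, 2, 6, 7, 11, 25, 29, 30]
New median = 7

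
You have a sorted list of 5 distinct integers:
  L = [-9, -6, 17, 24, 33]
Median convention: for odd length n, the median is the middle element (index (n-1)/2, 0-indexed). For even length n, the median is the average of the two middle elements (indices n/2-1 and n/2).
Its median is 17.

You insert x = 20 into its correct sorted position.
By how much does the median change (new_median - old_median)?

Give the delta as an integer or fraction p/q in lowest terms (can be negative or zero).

Old median = 17
After inserting x = 20: new sorted = [-9, -6, 17, 20, 24, 33]
New median = 37/2
Delta = 37/2 - 17 = 3/2

Answer: 3/2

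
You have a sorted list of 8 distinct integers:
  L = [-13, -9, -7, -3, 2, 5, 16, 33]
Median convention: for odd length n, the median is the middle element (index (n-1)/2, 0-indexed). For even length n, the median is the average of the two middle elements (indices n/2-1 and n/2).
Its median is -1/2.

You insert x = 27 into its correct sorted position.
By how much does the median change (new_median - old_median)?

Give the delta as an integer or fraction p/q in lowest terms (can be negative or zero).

Old median = -1/2
After inserting x = 27: new sorted = [-13, -9, -7, -3, 2, 5, 16, 27, 33]
New median = 2
Delta = 2 - -1/2 = 5/2

Answer: 5/2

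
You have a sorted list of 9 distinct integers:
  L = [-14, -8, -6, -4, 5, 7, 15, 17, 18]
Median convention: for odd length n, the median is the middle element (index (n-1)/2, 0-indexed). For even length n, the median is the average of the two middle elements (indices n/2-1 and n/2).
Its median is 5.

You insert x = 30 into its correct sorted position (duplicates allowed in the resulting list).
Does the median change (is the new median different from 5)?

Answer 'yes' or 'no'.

Answer: yes

Derivation:
Old median = 5
Insert x = 30
New median = 6
Changed? yes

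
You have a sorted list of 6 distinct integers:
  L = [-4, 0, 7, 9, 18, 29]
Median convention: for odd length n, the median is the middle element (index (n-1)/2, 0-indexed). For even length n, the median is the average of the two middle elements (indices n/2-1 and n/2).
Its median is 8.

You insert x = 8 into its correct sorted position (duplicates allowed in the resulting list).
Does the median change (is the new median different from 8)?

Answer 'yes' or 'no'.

Answer: no

Derivation:
Old median = 8
Insert x = 8
New median = 8
Changed? no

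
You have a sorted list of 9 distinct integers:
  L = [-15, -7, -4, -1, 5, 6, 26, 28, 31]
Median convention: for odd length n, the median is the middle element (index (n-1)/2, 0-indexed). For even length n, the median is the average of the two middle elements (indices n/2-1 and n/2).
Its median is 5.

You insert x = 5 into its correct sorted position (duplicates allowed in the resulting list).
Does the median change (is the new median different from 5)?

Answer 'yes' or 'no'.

Old median = 5
Insert x = 5
New median = 5
Changed? no

Answer: no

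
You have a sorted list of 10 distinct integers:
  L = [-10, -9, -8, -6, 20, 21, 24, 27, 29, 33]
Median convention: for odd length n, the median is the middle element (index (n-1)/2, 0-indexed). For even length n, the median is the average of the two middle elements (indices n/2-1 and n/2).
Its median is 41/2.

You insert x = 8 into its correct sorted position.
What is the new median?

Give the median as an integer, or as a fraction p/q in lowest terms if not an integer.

Answer: 20

Derivation:
Old list (sorted, length 10): [-10, -9, -8, -6, 20, 21, 24, 27, 29, 33]
Old median = 41/2
Insert x = 8
Old length even (10). Middle pair: indices 4,5 = 20,21.
New length odd (11). New median = single middle element.
x = 8: 4 elements are < x, 6 elements are > x.
New sorted list: [-10, -9, -8, -6, 8, 20, 21, 24, 27, 29, 33]
New median = 20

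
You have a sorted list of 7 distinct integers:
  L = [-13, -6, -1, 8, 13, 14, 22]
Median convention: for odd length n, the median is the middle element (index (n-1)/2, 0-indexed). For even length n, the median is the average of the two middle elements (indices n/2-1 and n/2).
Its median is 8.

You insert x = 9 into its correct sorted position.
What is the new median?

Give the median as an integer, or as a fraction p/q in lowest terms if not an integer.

Old list (sorted, length 7): [-13, -6, -1, 8, 13, 14, 22]
Old median = 8
Insert x = 9
Old length odd (7). Middle was index 3 = 8.
New length even (8). New median = avg of two middle elements.
x = 9: 4 elements are < x, 3 elements are > x.
New sorted list: [-13, -6, -1, 8, 9, 13, 14, 22]
New median = 17/2

Answer: 17/2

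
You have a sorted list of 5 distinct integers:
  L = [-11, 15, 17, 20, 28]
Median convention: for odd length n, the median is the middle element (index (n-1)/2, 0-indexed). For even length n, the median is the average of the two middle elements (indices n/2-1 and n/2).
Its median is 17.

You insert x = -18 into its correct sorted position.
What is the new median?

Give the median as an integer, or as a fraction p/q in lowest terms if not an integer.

Answer: 16

Derivation:
Old list (sorted, length 5): [-11, 15, 17, 20, 28]
Old median = 17
Insert x = -18
Old length odd (5). Middle was index 2 = 17.
New length even (6). New median = avg of two middle elements.
x = -18: 0 elements are < x, 5 elements are > x.
New sorted list: [-18, -11, 15, 17, 20, 28]
New median = 16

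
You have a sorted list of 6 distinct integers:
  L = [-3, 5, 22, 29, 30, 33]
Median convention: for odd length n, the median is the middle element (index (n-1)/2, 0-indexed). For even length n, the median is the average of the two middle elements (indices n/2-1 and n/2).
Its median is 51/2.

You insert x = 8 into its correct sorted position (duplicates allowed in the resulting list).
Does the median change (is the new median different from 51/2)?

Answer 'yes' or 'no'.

Answer: yes

Derivation:
Old median = 51/2
Insert x = 8
New median = 22
Changed? yes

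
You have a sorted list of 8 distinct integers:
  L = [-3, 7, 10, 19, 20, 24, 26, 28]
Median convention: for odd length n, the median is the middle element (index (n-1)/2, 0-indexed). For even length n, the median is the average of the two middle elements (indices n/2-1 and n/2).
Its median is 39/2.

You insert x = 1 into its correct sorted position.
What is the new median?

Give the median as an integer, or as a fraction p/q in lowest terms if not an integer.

Old list (sorted, length 8): [-3, 7, 10, 19, 20, 24, 26, 28]
Old median = 39/2
Insert x = 1
Old length even (8). Middle pair: indices 3,4 = 19,20.
New length odd (9). New median = single middle element.
x = 1: 1 elements are < x, 7 elements are > x.
New sorted list: [-3, 1, 7, 10, 19, 20, 24, 26, 28]
New median = 19

Answer: 19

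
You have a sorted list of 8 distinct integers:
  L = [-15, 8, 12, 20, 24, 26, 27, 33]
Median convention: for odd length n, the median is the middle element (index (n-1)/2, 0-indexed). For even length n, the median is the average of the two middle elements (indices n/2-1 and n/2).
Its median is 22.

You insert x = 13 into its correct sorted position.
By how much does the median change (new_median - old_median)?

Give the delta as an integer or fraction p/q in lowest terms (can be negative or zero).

Answer: -2

Derivation:
Old median = 22
After inserting x = 13: new sorted = [-15, 8, 12, 13, 20, 24, 26, 27, 33]
New median = 20
Delta = 20 - 22 = -2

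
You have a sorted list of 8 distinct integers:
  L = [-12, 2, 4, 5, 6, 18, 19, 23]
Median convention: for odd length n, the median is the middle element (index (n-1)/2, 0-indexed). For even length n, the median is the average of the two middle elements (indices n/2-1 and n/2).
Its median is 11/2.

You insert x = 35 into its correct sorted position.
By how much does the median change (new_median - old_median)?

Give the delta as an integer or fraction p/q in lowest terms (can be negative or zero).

Answer: 1/2

Derivation:
Old median = 11/2
After inserting x = 35: new sorted = [-12, 2, 4, 5, 6, 18, 19, 23, 35]
New median = 6
Delta = 6 - 11/2 = 1/2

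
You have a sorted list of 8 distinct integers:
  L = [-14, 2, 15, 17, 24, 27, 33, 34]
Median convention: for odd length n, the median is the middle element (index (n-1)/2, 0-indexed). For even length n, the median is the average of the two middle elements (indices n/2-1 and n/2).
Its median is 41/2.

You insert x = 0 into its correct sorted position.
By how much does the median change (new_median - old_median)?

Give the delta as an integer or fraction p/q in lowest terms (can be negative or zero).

Old median = 41/2
After inserting x = 0: new sorted = [-14, 0, 2, 15, 17, 24, 27, 33, 34]
New median = 17
Delta = 17 - 41/2 = -7/2

Answer: -7/2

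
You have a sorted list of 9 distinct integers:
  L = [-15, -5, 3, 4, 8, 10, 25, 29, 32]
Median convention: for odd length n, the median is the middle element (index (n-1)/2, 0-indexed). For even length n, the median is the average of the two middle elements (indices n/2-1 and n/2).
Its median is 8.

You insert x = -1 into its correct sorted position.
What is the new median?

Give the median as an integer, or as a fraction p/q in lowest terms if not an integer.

Answer: 6

Derivation:
Old list (sorted, length 9): [-15, -5, 3, 4, 8, 10, 25, 29, 32]
Old median = 8
Insert x = -1
Old length odd (9). Middle was index 4 = 8.
New length even (10). New median = avg of two middle elements.
x = -1: 2 elements are < x, 7 elements are > x.
New sorted list: [-15, -5, -1, 3, 4, 8, 10, 25, 29, 32]
New median = 6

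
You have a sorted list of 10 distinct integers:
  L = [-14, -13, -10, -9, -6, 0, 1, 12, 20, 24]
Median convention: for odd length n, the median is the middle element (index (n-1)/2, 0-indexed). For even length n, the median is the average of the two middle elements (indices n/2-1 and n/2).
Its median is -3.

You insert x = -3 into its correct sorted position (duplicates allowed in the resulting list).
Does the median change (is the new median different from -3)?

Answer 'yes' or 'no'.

Old median = -3
Insert x = -3
New median = -3
Changed? no

Answer: no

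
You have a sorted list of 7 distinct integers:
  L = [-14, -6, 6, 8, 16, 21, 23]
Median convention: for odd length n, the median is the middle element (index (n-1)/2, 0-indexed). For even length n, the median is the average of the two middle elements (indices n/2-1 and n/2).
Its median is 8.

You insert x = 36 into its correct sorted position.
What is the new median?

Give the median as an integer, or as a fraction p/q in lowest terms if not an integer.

Answer: 12

Derivation:
Old list (sorted, length 7): [-14, -6, 6, 8, 16, 21, 23]
Old median = 8
Insert x = 36
Old length odd (7). Middle was index 3 = 8.
New length even (8). New median = avg of two middle elements.
x = 36: 7 elements are < x, 0 elements are > x.
New sorted list: [-14, -6, 6, 8, 16, 21, 23, 36]
New median = 12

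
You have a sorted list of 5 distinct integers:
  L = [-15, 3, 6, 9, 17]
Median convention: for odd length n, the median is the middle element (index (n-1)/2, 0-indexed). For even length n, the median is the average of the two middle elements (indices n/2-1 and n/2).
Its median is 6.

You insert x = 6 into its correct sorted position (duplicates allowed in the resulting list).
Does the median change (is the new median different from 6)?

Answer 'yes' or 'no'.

Old median = 6
Insert x = 6
New median = 6
Changed? no

Answer: no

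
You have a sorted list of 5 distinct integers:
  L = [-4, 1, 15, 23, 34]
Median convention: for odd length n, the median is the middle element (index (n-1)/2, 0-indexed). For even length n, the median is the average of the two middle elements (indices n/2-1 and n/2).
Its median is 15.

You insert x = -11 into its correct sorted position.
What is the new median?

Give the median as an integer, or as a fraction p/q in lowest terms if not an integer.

Answer: 8

Derivation:
Old list (sorted, length 5): [-4, 1, 15, 23, 34]
Old median = 15
Insert x = -11
Old length odd (5). Middle was index 2 = 15.
New length even (6). New median = avg of two middle elements.
x = -11: 0 elements are < x, 5 elements are > x.
New sorted list: [-11, -4, 1, 15, 23, 34]
New median = 8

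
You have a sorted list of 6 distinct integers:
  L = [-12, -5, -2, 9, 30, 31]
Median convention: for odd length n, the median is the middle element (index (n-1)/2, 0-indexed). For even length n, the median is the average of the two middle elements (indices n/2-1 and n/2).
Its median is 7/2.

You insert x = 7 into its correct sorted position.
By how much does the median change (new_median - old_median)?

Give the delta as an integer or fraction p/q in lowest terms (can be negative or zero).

Answer: 7/2

Derivation:
Old median = 7/2
After inserting x = 7: new sorted = [-12, -5, -2, 7, 9, 30, 31]
New median = 7
Delta = 7 - 7/2 = 7/2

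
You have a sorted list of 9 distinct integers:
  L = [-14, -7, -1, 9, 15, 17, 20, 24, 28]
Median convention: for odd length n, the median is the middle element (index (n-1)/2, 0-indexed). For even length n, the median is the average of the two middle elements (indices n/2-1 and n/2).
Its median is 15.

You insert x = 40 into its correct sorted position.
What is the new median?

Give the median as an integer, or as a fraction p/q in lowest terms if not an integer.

Old list (sorted, length 9): [-14, -7, -1, 9, 15, 17, 20, 24, 28]
Old median = 15
Insert x = 40
Old length odd (9). Middle was index 4 = 15.
New length even (10). New median = avg of two middle elements.
x = 40: 9 elements are < x, 0 elements are > x.
New sorted list: [-14, -7, -1, 9, 15, 17, 20, 24, 28, 40]
New median = 16

Answer: 16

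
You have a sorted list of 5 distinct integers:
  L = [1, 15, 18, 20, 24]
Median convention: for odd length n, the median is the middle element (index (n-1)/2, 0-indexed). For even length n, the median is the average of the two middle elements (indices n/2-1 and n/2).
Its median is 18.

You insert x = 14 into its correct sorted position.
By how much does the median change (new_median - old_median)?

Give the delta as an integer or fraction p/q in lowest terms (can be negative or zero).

Old median = 18
After inserting x = 14: new sorted = [1, 14, 15, 18, 20, 24]
New median = 33/2
Delta = 33/2 - 18 = -3/2

Answer: -3/2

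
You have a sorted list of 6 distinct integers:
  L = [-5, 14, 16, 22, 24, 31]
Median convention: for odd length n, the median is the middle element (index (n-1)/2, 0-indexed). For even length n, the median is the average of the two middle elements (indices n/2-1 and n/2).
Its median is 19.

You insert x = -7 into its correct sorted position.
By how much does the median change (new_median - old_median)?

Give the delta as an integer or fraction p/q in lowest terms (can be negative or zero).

Old median = 19
After inserting x = -7: new sorted = [-7, -5, 14, 16, 22, 24, 31]
New median = 16
Delta = 16 - 19 = -3

Answer: -3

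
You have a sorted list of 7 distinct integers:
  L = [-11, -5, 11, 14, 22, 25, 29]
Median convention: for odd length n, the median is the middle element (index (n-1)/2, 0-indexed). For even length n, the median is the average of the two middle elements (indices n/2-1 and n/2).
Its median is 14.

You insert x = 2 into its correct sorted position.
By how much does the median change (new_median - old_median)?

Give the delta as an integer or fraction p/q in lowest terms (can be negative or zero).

Answer: -3/2

Derivation:
Old median = 14
After inserting x = 2: new sorted = [-11, -5, 2, 11, 14, 22, 25, 29]
New median = 25/2
Delta = 25/2 - 14 = -3/2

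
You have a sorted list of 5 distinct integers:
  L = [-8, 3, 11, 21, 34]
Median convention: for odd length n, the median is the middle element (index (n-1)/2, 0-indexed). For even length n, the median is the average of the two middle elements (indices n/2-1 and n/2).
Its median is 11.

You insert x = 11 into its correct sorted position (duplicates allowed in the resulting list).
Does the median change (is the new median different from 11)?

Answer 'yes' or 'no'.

Answer: no

Derivation:
Old median = 11
Insert x = 11
New median = 11
Changed? no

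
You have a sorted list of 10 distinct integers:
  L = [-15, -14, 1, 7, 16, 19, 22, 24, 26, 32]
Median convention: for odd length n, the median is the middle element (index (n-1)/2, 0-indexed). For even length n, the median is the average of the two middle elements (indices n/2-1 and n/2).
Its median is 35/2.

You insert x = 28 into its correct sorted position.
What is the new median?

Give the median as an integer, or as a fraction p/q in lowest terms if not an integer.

Answer: 19

Derivation:
Old list (sorted, length 10): [-15, -14, 1, 7, 16, 19, 22, 24, 26, 32]
Old median = 35/2
Insert x = 28
Old length even (10). Middle pair: indices 4,5 = 16,19.
New length odd (11). New median = single middle element.
x = 28: 9 elements are < x, 1 elements are > x.
New sorted list: [-15, -14, 1, 7, 16, 19, 22, 24, 26, 28, 32]
New median = 19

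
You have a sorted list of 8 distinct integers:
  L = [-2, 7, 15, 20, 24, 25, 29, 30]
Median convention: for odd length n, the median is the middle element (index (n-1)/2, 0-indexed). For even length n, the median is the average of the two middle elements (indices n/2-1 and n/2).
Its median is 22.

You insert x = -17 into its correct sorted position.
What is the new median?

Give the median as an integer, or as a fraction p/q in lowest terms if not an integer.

Answer: 20

Derivation:
Old list (sorted, length 8): [-2, 7, 15, 20, 24, 25, 29, 30]
Old median = 22
Insert x = -17
Old length even (8). Middle pair: indices 3,4 = 20,24.
New length odd (9). New median = single middle element.
x = -17: 0 elements are < x, 8 elements are > x.
New sorted list: [-17, -2, 7, 15, 20, 24, 25, 29, 30]
New median = 20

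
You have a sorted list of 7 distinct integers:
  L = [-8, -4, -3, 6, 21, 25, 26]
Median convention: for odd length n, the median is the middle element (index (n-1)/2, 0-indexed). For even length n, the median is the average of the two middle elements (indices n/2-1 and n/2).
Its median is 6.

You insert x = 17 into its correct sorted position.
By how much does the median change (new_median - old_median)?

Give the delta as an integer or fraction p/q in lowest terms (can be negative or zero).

Old median = 6
After inserting x = 17: new sorted = [-8, -4, -3, 6, 17, 21, 25, 26]
New median = 23/2
Delta = 23/2 - 6 = 11/2

Answer: 11/2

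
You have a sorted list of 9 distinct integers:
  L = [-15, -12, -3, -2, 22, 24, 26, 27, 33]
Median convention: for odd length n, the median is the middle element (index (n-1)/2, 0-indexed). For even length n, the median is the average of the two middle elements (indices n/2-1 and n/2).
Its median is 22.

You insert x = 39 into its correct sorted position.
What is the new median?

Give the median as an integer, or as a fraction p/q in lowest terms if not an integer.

Old list (sorted, length 9): [-15, -12, -3, -2, 22, 24, 26, 27, 33]
Old median = 22
Insert x = 39
Old length odd (9). Middle was index 4 = 22.
New length even (10). New median = avg of two middle elements.
x = 39: 9 elements are < x, 0 elements are > x.
New sorted list: [-15, -12, -3, -2, 22, 24, 26, 27, 33, 39]
New median = 23

Answer: 23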